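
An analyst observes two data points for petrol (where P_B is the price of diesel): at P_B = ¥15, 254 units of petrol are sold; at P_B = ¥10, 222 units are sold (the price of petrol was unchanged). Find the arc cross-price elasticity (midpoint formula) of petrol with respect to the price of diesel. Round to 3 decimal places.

0.336

ΔQ_A = 222 − 254 = -32; ΔP_B = 10 − 15 = -5.
Midpoints: Q̄_A = 238.0, P̄_B = 12.50.
ε = (ΔQ_A/Q̄_A)/(ΔP_B/P̄_B) = (-32/238.0)/(-5/12.50) ≈ 0.336.
ε > 0: petrol and diesel are substitutes.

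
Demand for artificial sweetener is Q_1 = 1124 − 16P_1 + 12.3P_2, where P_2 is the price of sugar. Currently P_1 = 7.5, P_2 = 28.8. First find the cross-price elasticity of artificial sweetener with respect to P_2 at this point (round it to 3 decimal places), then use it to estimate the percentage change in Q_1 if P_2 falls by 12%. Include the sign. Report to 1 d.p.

At P_1 = 7.5, P_2 = 28.8: Q_1 = 1358.24.
∂Q_1/∂P_2 = 12.3.
ε = (∂Q_1/∂P_2)(P_2/Q_1) = 12.3000 × 28.8/1358.24 ≈ 0.261.
%ΔQ_1 ≈ ε × %ΔP_2 = 0.261 × (-12%) = -3.1%.

-3.1%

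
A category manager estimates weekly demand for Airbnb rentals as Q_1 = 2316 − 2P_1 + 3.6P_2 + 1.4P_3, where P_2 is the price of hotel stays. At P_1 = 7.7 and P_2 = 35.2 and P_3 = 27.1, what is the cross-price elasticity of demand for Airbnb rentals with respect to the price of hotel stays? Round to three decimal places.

At P_1 = 7.7 and P_2 = 35.2 and P_3 = 27.1: Q_1 = 2465.26.
∂Q_1/∂P_2 = 3.6.
ε = (∂Q_1/∂P_2)(P_2/Q_1) = 3.6 × (35.2/2465.26) ≈ 0.051.
Since ε > 0, Airbnb rentals and hotel stays are substitutes.

0.051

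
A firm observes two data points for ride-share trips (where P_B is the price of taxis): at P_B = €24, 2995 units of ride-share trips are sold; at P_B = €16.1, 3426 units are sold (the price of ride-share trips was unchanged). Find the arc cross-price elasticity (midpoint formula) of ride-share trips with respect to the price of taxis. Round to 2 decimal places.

ΔQ_A = 3426 − 2995 = 431; ΔP_B = 16.1 − 24 = -7.9.
Midpoints: Q̄_A = 3210.5, P̄_B = 20.05.
ε = (ΔQ_A/Q̄_A)/(ΔP_B/P̄_B) = (431/3210.5)/(-7.9/20.05) ≈ -0.34.
ε < 0: ride-share trips and taxis are complements.

-0.34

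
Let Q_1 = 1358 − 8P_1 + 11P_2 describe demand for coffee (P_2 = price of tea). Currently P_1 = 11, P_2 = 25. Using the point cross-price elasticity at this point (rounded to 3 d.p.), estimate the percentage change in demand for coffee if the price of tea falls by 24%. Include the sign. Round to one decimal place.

At P_1 = 11, P_2 = 25: Q_1 = 1545.
∂Q_1/∂P_2 = 11.
ε = (∂Q_1/∂P_2)(P_2/Q_1) = 11.0000 × 25/1545 ≈ 0.178.
%ΔQ_1 ≈ ε × %ΔP_2 = 0.178 × (-24%) = -4.3%.

-4.3%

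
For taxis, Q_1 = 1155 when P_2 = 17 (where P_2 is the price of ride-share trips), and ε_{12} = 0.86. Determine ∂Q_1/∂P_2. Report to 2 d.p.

ε = (∂Q_1/∂P_2)·(P_2/Q_1) ⇒ ∂Q_1/∂P_2 = ε·Q_1/P_2 = 0.86 × 1155/17 ≈ 58.43.

58.43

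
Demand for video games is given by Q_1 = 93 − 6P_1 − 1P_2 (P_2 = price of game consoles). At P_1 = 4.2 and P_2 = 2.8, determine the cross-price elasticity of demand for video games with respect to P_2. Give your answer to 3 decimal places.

At P_1 = 4.2 and P_2 = 2.8: Q_1 = 65.
∂Q_1/∂P_2 = -1.
ε = (∂Q_1/∂P_2)(P_2/Q_1) = -1 × (2.8/65) ≈ -0.043.

-0.043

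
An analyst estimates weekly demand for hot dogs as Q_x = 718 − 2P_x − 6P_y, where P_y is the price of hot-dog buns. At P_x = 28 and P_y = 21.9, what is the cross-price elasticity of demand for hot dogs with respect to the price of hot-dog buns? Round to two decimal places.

-0.25

At P_x = 28 and P_y = 21.9: Q_x = 530.6.
∂Q_x/∂P_y = -6.
ε = (∂Q_x/∂P_y)(P_y/Q_x) = -6 × (21.9/530.6) ≈ -0.25.
Since ε < 0, hot dogs and hot-dog buns are complements.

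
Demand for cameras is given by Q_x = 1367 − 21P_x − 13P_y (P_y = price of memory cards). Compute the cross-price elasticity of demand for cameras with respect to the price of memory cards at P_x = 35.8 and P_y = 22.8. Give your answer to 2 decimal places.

At P_x = 35.8 and P_y = 22.8: Q_x = 318.8.
∂Q_x/∂P_y = -13.
ε = (∂Q_x/∂P_y)(P_y/Q_x) = -13 × (22.8/318.8) ≈ -0.93.
Since ε < 0, cameras and memory cards are complements.

-0.93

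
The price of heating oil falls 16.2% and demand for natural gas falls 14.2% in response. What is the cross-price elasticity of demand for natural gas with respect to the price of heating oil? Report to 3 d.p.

ε = (%ΔQ of natural gas) / (%ΔP of heating oil) = (-14.2%) / (-16.2%) ≈ 0.877.
Positive cross-price elasticity: substitutes.

0.877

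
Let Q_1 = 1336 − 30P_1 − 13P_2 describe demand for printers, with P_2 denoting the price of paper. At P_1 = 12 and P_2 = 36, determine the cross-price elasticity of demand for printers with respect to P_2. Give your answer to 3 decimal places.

-0.921

At P_1 = 12 and P_2 = 36: Q_1 = 508.
∂Q_1/∂P_2 = -13.
ε = (∂Q_1/∂P_2)(P_2/Q_1) = -13 × (36/508) ≈ -0.921.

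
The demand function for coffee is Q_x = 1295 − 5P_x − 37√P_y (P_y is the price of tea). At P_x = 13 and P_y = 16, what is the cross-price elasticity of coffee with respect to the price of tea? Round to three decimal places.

At P_x = 13 and P_y = 16: Q_x = 1082.
∂Q_x/∂P_y = -37/(2√P_y) = -37/(2√16) = -4.6250.
ε = (∂Q_x/∂P_y)(P_y/Q_x) = -4.6250 × (16/1082) ≈ -0.068.

-0.068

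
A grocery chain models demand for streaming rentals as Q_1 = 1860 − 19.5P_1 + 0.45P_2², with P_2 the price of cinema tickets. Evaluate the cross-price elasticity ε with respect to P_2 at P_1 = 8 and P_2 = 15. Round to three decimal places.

At P_1 = 8 and P_2 = 15: Q_1 = 1805.25.
∂Q_1/∂P_2 = 0.9P_2 = 0.9(15) = 13.5000.
ε = (∂Q_1/∂P_2)(P_2/Q_1) = 13.5000 × (15/1805.25) ≈ 0.112.
ε > 0: substitutes.

0.112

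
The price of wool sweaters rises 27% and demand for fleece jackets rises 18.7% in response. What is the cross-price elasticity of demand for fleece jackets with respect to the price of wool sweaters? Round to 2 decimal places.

ε = (%ΔQ of fleece jackets) / (%ΔP of wool sweaters) = (18.7%) / (27%) ≈ 0.69.

0.69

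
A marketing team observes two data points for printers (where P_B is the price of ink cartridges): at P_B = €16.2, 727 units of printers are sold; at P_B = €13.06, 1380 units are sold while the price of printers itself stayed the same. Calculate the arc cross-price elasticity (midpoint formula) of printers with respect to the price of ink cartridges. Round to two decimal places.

-2.89

ΔQ_A = 1380 − 727 = 653; ΔP_B = 13.06 − 16.2 = -3.14.
Midpoints: Q̄_A = 1053.5, P̄_B = 14.63.
ε = (ΔQ_A/Q̄_A)/(ΔP_B/P̄_B) = (653/1053.5)/(-3.14/14.63) ≈ -2.89.
ε < 0: printers and ink cartridges are complements.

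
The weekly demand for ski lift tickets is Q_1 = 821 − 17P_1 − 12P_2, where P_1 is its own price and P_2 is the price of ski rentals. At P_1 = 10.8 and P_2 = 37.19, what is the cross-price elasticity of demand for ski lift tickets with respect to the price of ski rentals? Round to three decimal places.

At P_1 = 10.8 and P_2 = 37.19: Q_1 = 191.12.
∂Q_1/∂P_2 = -12.
ε = (∂Q_1/∂P_2)(P_2/Q_1) = -12 × (37.19/191.12) ≈ -2.335.

-2.335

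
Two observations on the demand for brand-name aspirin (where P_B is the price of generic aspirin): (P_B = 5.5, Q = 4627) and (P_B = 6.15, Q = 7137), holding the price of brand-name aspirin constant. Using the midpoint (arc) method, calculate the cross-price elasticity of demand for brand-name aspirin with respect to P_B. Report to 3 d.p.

ΔQ_A = 7137 − 4627 = 2510; ΔP_B = 6.15 − 5.5 = 0.65.
Midpoints: Q̄_A = 5882.0, P̄_B = 5.83.
ε = (ΔQ_A/Q̄_A)/(ΔP_B/P̄_B) = (2510/5882.0)/(0.65/5.83) ≈ 3.824.
ε > 0: brand-name aspirin and generic aspirin are substitutes.

3.824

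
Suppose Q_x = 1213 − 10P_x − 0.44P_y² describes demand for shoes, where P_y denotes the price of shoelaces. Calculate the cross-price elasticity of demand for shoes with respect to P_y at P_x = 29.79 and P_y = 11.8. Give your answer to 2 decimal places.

-0.14

At P_x = 29.79 and P_y = 11.8: Q_x = 853.834.
∂Q_x/∂P_y = -0.88P_y = -0.88(11.8) = -10.3840.
ε = (∂Q_x/∂P_y)(P_y/Q_x) = -10.3840 × (11.8/853.834) ≈ -0.14.
ε < 0: complements.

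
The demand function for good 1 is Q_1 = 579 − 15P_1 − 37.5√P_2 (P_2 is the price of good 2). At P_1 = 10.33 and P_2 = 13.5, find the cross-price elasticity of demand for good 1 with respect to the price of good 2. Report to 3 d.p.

At P_1 = 10.33 and P_2 = 13.5: Q_1 = 286.266.
∂Q_1/∂P_2 = -37.5/(2√P_2) = -37.5/(2√13.5) = -5.1031.
ε = (∂Q_1/∂P_2)(P_2/Q_1) = -5.1031 × (13.5/286.266) ≈ -0.241.

-0.241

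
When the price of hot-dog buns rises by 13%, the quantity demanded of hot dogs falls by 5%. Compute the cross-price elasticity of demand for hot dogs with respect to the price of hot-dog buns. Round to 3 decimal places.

-0.385

ε = (%ΔQ of hot dogs) / (%ΔP of hot-dog buns) = (-5%) / (13%) ≈ -0.385.
Negative cross-price elasticity: complements.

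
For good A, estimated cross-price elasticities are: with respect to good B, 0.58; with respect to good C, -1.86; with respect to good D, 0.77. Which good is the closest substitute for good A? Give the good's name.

Substitutes have ε > 0. Among the positive values, 0.77 (good D) is largest.

good D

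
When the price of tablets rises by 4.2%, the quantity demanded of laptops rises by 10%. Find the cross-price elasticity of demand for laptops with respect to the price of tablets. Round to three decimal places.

ε = (%ΔQ of laptops) / (%ΔP of tablets) = (10%) / (4.2%) ≈ 2.381.
Positive cross-price elasticity: substitutes.

2.381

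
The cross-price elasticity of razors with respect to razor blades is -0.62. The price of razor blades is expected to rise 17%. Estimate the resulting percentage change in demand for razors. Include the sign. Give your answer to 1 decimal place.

-10.5%

%ΔQ ≈ ε × %ΔP of razor blades = -0.62 × (17%) = -10.5%.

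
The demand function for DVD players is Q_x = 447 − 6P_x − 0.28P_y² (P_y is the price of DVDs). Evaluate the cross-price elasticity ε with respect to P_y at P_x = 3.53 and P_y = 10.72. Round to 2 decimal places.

-0.16

At P_x = 3.53 and P_y = 10.72: Q_x = 393.643.
∂Q_x/∂P_y = -0.56P_y = -0.56(10.72) = -6.0032.
ε = (∂Q_x/∂P_y)(P_y/Q_x) = -6.0032 × (10.72/393.643) ≈ -0.16.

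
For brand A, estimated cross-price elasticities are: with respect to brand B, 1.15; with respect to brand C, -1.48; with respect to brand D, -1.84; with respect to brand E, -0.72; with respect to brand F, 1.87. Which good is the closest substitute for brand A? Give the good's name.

brand F

Substitutes have ε > 0. Among the positive values, 1.87 (brand F) is largest.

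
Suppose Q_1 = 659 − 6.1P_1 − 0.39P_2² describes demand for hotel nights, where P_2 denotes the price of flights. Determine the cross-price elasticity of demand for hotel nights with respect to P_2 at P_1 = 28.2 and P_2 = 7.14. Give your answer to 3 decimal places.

At P_1 = 28.2 and P_2 = 7.14: Q_1 = 467.098.
∂Q_1/∂P_2 = -0.78P_2 = -0.78(7.14) = -5.5692.
ε = (∂Q_1/∂P_2)(P_2/Q_1) = -5.5692 × (7.14/467.098) ≈ -0.085.
ε < 0: complements.

-0.085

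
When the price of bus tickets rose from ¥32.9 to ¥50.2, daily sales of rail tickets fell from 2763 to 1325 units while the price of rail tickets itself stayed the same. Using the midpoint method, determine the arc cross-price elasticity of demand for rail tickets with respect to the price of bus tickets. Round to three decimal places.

ΔQ_A = 1325 − 2763 = -1438; ΔP_B = 50.2 − 32.9 = 17.3.
Midpoints: Q̄_A = 2044.0, P̄_B = 41.55.
ε = (ΔQ_A/Q̄_A)/(ΔP_B/P̄_B) = (-1438/2044.0)/(17.3/41.55) ≈ -1.690.
ε < 0: rail tickets and bus tickets are complements.

-1.690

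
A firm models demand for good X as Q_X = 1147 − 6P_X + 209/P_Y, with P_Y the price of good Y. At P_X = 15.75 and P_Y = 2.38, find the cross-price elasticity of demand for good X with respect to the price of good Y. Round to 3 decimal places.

-0.077

At P_X = 15.75 and P_Y = 2.38: Q_X = 1140.315.
∂Q_X/∂P_Y = −209/P_Y² = -36.8971.
ε = (∂Q_X/∂P_Y)(P_Y/Q_X) = -36.8971 × (2.38/1140.315) ≈ -0.077.
ε < 0: complements.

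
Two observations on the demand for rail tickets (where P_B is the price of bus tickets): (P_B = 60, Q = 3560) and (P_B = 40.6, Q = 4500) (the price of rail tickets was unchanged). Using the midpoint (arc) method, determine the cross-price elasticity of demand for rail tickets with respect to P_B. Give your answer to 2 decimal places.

ΔQ_A = 4500 − 3560 = 940; ΔP_B = 40.6 − 60 = -19.4.
Midpoints: Q̄_A = 4030.0, P̄_B = 50.30.
ε = (ΔQ_A/Q̄_A)/(ΔP_B/P̄_B) = (940/4030.0)/(-19.4/50.30) ≈ -0.60.
ε < 0: rail tickets and bus tickets are complements.

-0.60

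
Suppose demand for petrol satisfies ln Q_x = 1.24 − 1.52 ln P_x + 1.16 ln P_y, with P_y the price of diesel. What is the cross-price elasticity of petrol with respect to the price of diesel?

In a log-linear (constant-elasticity) demand function, the coefficient on ln P_y is the cross-price elasticity.
ε = 1.16. Positive, so petrol and diesel are substitutes.

1.16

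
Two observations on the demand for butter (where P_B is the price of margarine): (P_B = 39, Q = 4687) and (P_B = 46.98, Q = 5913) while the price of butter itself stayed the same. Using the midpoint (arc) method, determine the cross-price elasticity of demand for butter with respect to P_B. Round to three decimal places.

1.246

ΔQ_A = 5913 − 4687 = 1226; ΔP_B = 46.98 − 39 = 7.98.
Midpoints: Q̄_A = 5300.0, P̄_B = 42.99.
ε = (ΔQ_A/Q̄_A)/(ΔP_B/P̄_B) = (1226/5300.0)/(7.98/42.99) ≈ 1.246.
ε > 0: butter and margarine are substitutes.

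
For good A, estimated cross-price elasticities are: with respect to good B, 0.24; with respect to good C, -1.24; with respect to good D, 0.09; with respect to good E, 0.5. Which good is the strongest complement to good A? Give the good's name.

Complements have ε < 0. The most negative value is -1.24 (good C).

good C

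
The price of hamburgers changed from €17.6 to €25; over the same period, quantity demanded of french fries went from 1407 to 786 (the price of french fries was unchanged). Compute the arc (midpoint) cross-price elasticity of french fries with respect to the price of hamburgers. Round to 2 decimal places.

-1.63

ΔQ_A = 786 − 1407 = -621; ΔP_B = 25 − 17.6 = 7.4.
Midpoints: Q̄_A = 1096.5, P̄_B = 21.30.
ε = (ΔQ_A/Q̄_A)/(ΔP_B/P̄_B) = (-621/1096.5)/(7.4/21.30) ≈ -1.63.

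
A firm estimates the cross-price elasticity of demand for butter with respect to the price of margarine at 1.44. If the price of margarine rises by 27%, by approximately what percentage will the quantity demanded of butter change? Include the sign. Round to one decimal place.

38.9%

%ΔQ ≈ ε × %ΔP of margarine = 1.44 × (27%) = 38.9%.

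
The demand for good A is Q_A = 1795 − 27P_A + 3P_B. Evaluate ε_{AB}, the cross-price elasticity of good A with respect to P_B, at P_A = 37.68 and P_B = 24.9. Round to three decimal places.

0.088

At P_A = 37.68 and P_B = 24.9: Q_A = 852.34.
∂Q_A/∂P_B = 3.
ε = (∂Q_A/∂P_B)(P_B/Q_A) = 3 × (24.9/852.34) ≈ 0.088.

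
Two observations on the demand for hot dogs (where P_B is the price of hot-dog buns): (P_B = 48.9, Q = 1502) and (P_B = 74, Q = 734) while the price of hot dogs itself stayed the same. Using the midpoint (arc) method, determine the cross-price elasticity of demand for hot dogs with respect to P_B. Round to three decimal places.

-1.682

ΔQ_A = 734 − 1502 = -768; ΔP_B = 74 − 48.9 = 25.1.
Midpoints: Q̄_A = 1118.0, P̄_B = 61.45.
ε = (ΔQ_A/Q̄_A)/(ΔP_B/P̄_B) = (-768/1118.0)/(25.1/61.45) ≈ -1.682.
ε < 0: hot dogs and hot-dog buns are complements.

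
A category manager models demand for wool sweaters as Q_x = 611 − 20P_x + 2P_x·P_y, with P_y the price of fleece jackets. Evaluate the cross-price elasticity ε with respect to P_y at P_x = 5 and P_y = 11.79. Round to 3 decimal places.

At P_x = 5 and P_y = 11.79: Q_x = 628.9.
∂Q_x/∂P_y = 2P_x = 2(5) = 10.0000.
ε = (∂Q_x/∂P_y)(P_y/Q_x) = 10.0000 × (11.79/628.9) ≈ 0.187.

0.187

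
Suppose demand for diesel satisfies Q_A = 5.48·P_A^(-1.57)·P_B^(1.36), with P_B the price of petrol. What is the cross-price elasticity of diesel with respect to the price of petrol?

In a log-linear (constant-elasticity) demand function, the coefficient on the exponent of P_B is the cross-price elasticity.
ε = 1.36. Positive, so diesel and petrol are substitutes.

1.36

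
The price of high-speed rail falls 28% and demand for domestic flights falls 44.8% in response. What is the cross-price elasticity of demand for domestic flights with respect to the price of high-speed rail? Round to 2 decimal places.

1.60

ε = (%ΔQ of domestic flights) / (%ΔP of high-speed rail) = (-44.8%) / (-28%) ≈ 1.60.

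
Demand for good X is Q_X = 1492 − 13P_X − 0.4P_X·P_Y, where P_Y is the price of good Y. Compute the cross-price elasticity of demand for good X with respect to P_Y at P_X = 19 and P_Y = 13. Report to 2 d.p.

At P_X = 19 and P_Y = 13: Q_X = 1146.2.
∂Q_X/∂P_Y = -0.4P_X = -0.4(19) = -7.6000.
ε = (∂Q_X/∂P_Y)(P_Y/Q_X) = -7.6000 × (13/1146.2) ≈ -0.09.

-0.09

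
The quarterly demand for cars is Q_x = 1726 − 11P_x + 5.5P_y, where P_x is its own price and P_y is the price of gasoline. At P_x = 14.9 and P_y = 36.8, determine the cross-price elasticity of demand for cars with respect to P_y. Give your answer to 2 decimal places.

At P_x = 14.9 and P_y = 36.8: Q_x = 1764.5.
∂Q_x/∂P_y = 5.5.
ε = (∂Q_x/∂P_y)(P_y/Q_x) = 5.5 × (36.8/1764.5) ≈ 0.11.
Since ε > 0, cars and gasoline are substitutes.

0.11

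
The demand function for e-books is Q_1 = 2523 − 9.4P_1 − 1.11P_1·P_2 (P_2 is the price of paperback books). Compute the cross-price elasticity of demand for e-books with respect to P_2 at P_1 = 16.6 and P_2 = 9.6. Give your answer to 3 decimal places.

At P_1 = 16.6 and P_2 = 9.6: Q_1 = 2190.070.
∂Q_1/∂P_2 = -1.11P_1 = -1.11(16.6) = -18.4260.
ε = (∂Q_1/∂P_2)(P_2/Q_1) = -18.4260 × (9.6/2190.070) ≈ -0.081.
ε < 0: complements.

-0.081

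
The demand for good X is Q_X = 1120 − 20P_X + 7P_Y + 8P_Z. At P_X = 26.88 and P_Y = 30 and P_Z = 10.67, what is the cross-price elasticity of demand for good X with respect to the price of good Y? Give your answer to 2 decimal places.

0.24

At P_X = 26.88 and P_Y = 30 and P_Z = 10.67: Q_X = 877.76.
∂Q_X/∂P_Y = 7.
ε = (∂Q_X/∂P_Y)(P_Y/Q_X) = 7 × (30/877.76) ≈ 0.24.
Since ε > 0, good X and good Y are substitutes.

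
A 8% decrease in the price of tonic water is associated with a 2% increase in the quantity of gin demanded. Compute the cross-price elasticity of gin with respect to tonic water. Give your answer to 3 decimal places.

-0.250

ε = (%ΔQ of gin) / (%ΔP of tonic water) = (2%) / (-8%) ≈ -0.250.
Negative cross-price elasticity: complements.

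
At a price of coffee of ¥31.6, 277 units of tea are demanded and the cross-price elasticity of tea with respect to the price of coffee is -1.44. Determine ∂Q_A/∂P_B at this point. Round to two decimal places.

ε = (∂Q_A/∂P_B)·(P_B/Q_A) ⇒ ∂Q_A/∂P_B = ε·Q_A/P_B = -1.44 × 277/31.6 ≈ -12.62.

-12.62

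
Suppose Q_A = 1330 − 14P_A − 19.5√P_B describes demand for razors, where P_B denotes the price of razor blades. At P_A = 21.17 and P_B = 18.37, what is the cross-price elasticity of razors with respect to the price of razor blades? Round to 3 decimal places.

-0.044

At P_A = 21.17 and P_B = 18.37: Q_A = 950.043.
∂Q_A/∂P_B = -19.5/(2√P_B) = -19.5/(2√18.37) = -2.2748.
ε = (∂Q_A/∂P_B)(P_B/Q_A) = -2.2748 × (18.37/950.043) ≈ -0.044.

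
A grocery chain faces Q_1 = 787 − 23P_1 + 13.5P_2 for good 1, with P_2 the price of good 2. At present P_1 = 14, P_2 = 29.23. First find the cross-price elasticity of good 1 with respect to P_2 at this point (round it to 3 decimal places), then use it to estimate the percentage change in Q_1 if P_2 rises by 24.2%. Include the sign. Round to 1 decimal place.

11.1%

At P_1 = 14, P_2 = 29.23: Q_1 = 859.605.
∂Q_1/∂P_2 = 13.5.
ε = (∂Q_1/∂P_2)(P_2/Q_1) = 13.5000 × 29.23/859.605 ≈ 0.459.
%ΔQ_1 ≈ ε × %ΔP_2 = 0.459 × (24.2%) = 11.1%.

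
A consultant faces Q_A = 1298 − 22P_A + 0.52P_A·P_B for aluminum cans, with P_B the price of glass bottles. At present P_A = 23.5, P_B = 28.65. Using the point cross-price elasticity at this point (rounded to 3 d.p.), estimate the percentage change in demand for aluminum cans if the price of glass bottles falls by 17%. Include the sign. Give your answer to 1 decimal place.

-5.3%

At P_A = 23.5, P_B = 28.65: Q_A = 1131.103.
∂Q_A/∂P_B = 0.52P_A = 12.2200.
ε = (∂Q_A/∂P_B)(P_B/Q_A) = 12.2200 × 28.65/1131.103 ≈ 0.310.
%ΔQ_A ≈ ε × %ΔP_B = 0.310 × (-17%) = -5.3%.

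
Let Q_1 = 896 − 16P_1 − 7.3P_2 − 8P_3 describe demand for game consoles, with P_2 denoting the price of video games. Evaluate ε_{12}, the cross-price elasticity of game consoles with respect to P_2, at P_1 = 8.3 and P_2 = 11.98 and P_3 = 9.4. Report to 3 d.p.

-0.146

At P_1 = 8.3 and P_2 = 11.98 and P_3 = 9.4: Q_1 = 600.546.
∂Q_1/∂P_2 = -7.3.
ε = (∂Q_1/∂P_2)(P_2/Q_1) = -7.3 × (11.98/600.546) ≈ -0.146.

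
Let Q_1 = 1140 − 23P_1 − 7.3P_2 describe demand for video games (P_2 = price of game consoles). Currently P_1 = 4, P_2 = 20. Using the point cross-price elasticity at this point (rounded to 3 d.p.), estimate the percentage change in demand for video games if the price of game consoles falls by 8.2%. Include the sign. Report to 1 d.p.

1.3%

At P_1 = 4, P_2 = 20: Q_1 = 902.
∂Q_1/∂P_2 = -7.3.
ε = (∂Q_1/∂P_2)(P_2/Q_1) = -7.3000 × 20/902 ≈ -0.162.
%ΔQ_1 ≈ ε × %ΔP_2 = -0.162 × (-8.2%) = 1.3%.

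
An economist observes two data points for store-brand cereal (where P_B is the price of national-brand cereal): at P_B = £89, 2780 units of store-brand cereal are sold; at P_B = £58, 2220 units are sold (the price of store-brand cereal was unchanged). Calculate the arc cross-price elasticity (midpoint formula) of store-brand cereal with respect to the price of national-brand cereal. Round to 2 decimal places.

ΔQ_A = 2220 − 2780 = -560; ΔP_B = 58 − 89 = -31.
Midpoints: Q̄_A = 2500.0, P̄_B = 73.50.
ε = (ΔQ_A/Q̄_A)/(ΔP_B/P̄_B) = (-560/2500.0)/(-31/73.50) ≈ 0.53.

0.53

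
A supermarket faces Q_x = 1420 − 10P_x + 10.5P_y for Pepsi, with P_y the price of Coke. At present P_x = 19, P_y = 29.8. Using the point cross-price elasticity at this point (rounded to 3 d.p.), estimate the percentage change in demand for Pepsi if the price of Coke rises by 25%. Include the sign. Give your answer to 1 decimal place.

5.1%

At P_x = 19, P_y = 29.8: Q_x = 1542.9.
∂Q_x/∂P_y = 10.5.
ε = (∂Q_x/∂P_y)(P_y/Q_x) = 10.5000 × 29.8/1542.9 ≈ 0.203.
%ΔQ_x ≈ ε × %ΔP_y = 0.203 × (25%) = 5.1%.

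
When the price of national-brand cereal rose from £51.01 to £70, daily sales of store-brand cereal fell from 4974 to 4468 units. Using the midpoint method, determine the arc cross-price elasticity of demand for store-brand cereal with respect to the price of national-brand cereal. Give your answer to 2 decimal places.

ΔQ_A = 4468 − 4974 = -506; ΔP_B = 70 − 51.01 = 18.99.
Midpoints: Q̄_A = 4721.0, P̄_B = 60.50.
ε = (ΔQ_A/Q̄_A)/(ΔP_B/P̄_B) = (-506/4721.0)/(18.99/60.50) ≈ -0.34.
ε < 0: store-brand cereal and national-brand cereal are complements.

-0.34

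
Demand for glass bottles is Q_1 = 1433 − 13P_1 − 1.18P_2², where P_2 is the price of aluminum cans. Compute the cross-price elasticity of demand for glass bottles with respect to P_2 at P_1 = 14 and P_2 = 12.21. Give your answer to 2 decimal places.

At P_1 = 14 and P_2 = 12.21: Q_1 = 1075.081.
∂Q_1/∂P_2 = -2.36P_2 = -2.36(12.21) = -28.8156.
ε = (∂Q_1/∂P_2)(P_2/Q_1) = -28.8156 × (12.21/1075.081) ≈ -0.33.

-0.33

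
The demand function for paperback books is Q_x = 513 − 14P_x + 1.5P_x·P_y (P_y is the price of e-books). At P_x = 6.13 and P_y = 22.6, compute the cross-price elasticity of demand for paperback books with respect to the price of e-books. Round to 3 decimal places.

At P_x = 6.13 and P_y = 22.6: Q_x = 634.987.
∂Q_x/∂P_y = 1.5P_x = 1.5(6.13) = 9.1950.
ε = (∂Q_x/∂P_y)(P_y/Q_x) = 9.1950 × (22.6/634.987) ≈ 0.327.
ε > 0: substitutes.

0.327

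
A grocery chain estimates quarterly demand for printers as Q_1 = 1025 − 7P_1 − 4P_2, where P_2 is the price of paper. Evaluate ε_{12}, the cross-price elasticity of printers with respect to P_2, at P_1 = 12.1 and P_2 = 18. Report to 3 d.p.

-0.083

At P_1 = 12.1 and P_2 = 18: Q_1 = 868.3.
∂Q_1/∂P_2 = -4.
ε = (∂Q_1/∂P_2)(P_2/Q_1) = -4 × (18/868.3) ≈ -0.083.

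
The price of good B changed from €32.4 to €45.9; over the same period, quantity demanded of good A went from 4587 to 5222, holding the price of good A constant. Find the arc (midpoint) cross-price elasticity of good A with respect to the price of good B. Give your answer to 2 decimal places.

0.38

ΔQ_A = 5222 − 4587 = 635; ΔP_B = 45.9 − 32.4 = 13.5.
Midpoints: Q̄_A = 4904.5, P̄_B = 39.15.
ε = (ΔQ_A/Q̄_A)/(ΔP_B/P̄_B) = (635/4904.5)/(13.5/39.15) ≈ 0.38.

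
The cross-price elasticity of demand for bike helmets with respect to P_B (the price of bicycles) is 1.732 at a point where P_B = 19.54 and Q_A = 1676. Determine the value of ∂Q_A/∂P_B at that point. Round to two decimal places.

ε = (∂Q_A/∂P_B)·(P_B/Q_A) ⇒ ∂Q_A/∂P_B = ε·Q_A/P_B = 1.732 × 1676/19.54 ≈ 148.56.

148.56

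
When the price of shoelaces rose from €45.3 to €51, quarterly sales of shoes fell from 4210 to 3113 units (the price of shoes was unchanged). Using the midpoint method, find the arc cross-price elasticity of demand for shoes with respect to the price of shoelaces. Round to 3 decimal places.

ΔQ_A = 3113 − 4210 = -1097; ΔP_B = 51 − 45.3 = 5.7.
Midpoints: Q̄_A = 3661.5, P̄_B = 48.15.
ε = (ΔQ_A/Q̄_A)/(ΔP_B/P̄_B) = (-1097/3661.5)/(5.7/48.15) ≈ -2.531.
ε < 0: shoes and shoelaces are complements.

-2.531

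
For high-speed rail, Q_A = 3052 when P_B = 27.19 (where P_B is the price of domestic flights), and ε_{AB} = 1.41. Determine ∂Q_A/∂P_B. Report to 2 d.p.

158.27

ε = (∂Q_A/∂P_B)·(P_B/Q_A) ⇒ ∂Q_A/∂P_B = ε·Q_A/P_B = 1.41 × 3052/27.19 ≈ 158.27.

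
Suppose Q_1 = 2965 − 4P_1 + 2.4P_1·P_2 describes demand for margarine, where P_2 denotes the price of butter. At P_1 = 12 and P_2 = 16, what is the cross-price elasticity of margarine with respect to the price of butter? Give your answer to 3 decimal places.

0.136

At P_1 = 12 and P_2 = 16: Q_1 = 3377.8.
∂Q_1/∂P_2 = 2.4P_1 = 2.4(12) = 28.8000.
ε = (∂Q_1/∂P_2)(P_2/Q_1) = 28.8000 × (16/3377.8) ≈ 0.136.
ε > 0: substitutes.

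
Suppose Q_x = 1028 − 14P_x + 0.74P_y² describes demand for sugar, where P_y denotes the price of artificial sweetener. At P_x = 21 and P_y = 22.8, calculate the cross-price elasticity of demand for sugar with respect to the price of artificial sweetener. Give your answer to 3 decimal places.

0.688

At P_x = 21 and P_y = 22.8: Q_x = 1118.682.
∂Q_x/∂P_y = 1.48P_y = 1.48(22.8) = 33.7440.
ε = (∂Q_x/∂P_y)(P_y/Q_x) = 33.7440 × (22.8/1118.682) ≈ 0.688.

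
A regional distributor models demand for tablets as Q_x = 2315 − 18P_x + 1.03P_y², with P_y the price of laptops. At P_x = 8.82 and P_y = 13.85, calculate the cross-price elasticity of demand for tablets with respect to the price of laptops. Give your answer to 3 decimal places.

0.168

At P_x = 8.82 and P_y = 13.85: Q_x = 2353.817.
∂Q_x/∂P_y = 2.06P_y = 2.06(13.85) = 28.5310.
ε = (∂Q_x/∂P_y)(P_y/Q_x) = 28.5310 × (13.85/2353.817) ≈ 0.168.
ε > 0: substitutes.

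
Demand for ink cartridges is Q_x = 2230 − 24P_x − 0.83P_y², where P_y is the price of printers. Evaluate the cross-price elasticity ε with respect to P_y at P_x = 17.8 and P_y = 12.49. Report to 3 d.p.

At P_x = 17.8 and P_y = 12.49: Q_x = 1673.320.
∂Q_x/∂P_y = -1.66P_y = -1.66(12.49) = -20.7334.
ε = (∂Q_x/∂P_y)(P_y/Q_x) = -20.7334 × (12.49/1673.320) ≈ -0.155.

-0.155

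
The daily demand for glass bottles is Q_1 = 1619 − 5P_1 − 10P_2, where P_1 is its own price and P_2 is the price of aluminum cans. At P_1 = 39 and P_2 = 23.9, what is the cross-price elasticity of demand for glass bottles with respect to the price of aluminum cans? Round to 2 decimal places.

At P_1 = 39 and P_2 = 23.9: Q_1 = 1185.
∂Q_1/∂P_2 = -10.
ε = (∂Q_1/∂P_2)(P_2/Q_1) = -10 × (23.9/1185) ≈ -0.20.
Since ε < 0, glass bottles and aluminum cans are complements.

-0.20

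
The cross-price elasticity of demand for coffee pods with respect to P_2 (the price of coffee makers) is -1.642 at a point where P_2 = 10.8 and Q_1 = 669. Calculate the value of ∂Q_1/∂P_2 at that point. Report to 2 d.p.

-101.71

ε = (∂Q_1/∂P_2)·(P_2/Q_1) ⇒ ∂Q_1/∂P_2 = ε·Q_1/P_2 = -1.642 × 669/10.8 ≈ -101.71.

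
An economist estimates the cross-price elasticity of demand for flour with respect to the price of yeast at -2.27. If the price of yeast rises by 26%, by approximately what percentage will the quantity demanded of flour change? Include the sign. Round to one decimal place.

-59.0%

%ΔQ ≈ ε × %ΔP of yeast = -2.27 × (26%) = -59.0%.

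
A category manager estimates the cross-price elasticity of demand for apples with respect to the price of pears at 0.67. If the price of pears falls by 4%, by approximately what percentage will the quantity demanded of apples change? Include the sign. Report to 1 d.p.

-2.7%

%ΔQ ≈ ε × %ΔP of pears = 0.67 × (-4%) = -2.7%.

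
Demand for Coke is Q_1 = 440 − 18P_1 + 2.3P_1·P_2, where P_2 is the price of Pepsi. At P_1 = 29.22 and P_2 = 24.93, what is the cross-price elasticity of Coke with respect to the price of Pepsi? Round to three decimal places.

1.054

At P_1 = 29.22 and P_2 = 24.93: Q_1 = 1589.486.
∂Q_1/∂P_2 = 2.3P_1 = 2.3(29.22) = 67.2060.
ε = (∂Q_1/∂P_2)(P_2/Q_1) = 67.2060 × (24.93/1589.486) ≈ 1.054.
ε > 0: substitutes.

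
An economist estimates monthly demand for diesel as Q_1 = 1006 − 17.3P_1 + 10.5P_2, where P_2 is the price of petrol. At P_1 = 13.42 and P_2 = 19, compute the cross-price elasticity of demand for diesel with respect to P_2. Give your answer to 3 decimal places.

At P_1 = 13.42 and P_2 = 19: Q_1 = 973.334.
∂Q_1/∂P_2 = 10.5.
ε = (∂Q_1/∂P_2)(P_2/Q_1) = 10.5 × (19/973.334) ≈ 0.205.
Since ε > 0, diesel and petrol are substitutes.

0.205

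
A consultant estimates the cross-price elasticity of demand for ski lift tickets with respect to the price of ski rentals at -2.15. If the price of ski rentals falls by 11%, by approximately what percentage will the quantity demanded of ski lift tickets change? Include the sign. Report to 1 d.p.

23.7%

%ΔQ ≈ ε × %ΔP of ski rentals = -2.15 × (-11%) = 23.7%.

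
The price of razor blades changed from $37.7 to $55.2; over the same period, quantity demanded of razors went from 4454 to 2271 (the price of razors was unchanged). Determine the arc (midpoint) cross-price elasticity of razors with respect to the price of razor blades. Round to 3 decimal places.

-1.723

ΔQ_A = 2271 − 4454 = -2183; ΔP_B = 55.2 − 37.7 = 17.5.
Midpoints: Q̄_A = 3362.5, P̄_B = 46.45.
ε = (ΔQ_A/Q̄_A)/(ΔP_B/P̄_B) = (-2183/3362.5)/(17.5/46.45) ≈ -1.723.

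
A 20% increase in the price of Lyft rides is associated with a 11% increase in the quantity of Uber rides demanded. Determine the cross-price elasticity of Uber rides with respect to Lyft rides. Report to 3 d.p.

ε = (%ΔQ of Uber rides) / (%ΔP of Lyft rides) = (11%) / (20%) ≈ 0.550.

0.550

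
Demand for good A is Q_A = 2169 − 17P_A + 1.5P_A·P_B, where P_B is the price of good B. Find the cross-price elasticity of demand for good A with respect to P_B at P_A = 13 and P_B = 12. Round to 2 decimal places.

0.11

At P_A = 13 and P_B = 12: Q_A = 2182.
∂Q_A/∂P_B = 1.5P_A = 1.5(13) = 19.5000.
ε = (∂Q_A/∂P_B)(P_B/Q_A) = 19.5000 × (12/2182) ≈ 0.11.
ε > 0: substitutes.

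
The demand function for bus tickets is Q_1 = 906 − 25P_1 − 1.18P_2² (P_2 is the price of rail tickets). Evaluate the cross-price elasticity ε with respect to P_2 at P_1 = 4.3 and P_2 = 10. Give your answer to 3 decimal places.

-0.347

At P_1 = 4.3 and P_2 = 10: Q_1 = 680.5.
∂Q_1/∂P_2 = -2.36P_2 = -2.36(10) = -23.6000.
ε = (∂Q_1/∂P_2)(P_2/Q_1) = -23.6000 × (10/680.5) ≈ -0.347.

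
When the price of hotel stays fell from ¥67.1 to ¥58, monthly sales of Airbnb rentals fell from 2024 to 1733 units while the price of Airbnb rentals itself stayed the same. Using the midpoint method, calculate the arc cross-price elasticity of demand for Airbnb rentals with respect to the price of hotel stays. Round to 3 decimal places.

1.065

ΔQ_A = 1733 − 2024 = -291; ΔP_B = 58 − 67.1 = -9.1.
Midpoints: Q̄_A = 1878.5, P̄_B = 62.55.
ε = (ΔQ_A/Q̄_A)/(ΔP_B/P̄_B) = (-291/1878.5)/(-9.1/62.55) ≈ 1.065.
ε > 0: Airbnb rentals and hotel stays are substitutes.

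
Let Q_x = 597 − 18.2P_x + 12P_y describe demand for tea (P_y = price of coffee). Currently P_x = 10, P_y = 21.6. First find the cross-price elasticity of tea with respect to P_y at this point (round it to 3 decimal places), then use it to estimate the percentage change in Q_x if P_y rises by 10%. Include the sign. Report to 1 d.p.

At P_x = 10, P_y = 21.6: Q_x = 674.2.
∂Q_x/∂P_y = 12.
ε = (∂Q_x/∂P_y)(P_y/Q_x) = 12.0000 × 21.6/674.2 ≈ 0.384.
%ΔQ_x ≈ ε × %ΔP_y = 0.384 × (10%) = 3.8%.

3.8%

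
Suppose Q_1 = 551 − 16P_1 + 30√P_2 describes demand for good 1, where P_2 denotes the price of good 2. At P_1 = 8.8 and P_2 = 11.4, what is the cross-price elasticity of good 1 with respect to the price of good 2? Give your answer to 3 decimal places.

At P_1 = 8.8 and P_2 = 11.4: Q_1 = 511.492.
∂Q_1/∂P_2 = 30/(2√P_2) = 30/(2√11.4) = 4.4426.
ε = (∂Q_1/∂P_2)(P_2/Q_1) = 4.4426 × (11.4/511.492) ≈ 0.099.
ε > 0: substitutes.

0.099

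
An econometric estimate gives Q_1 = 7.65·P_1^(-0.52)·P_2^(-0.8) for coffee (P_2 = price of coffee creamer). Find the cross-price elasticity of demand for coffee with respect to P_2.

In a log-linear (constant-elasticity) demand function, the coefficient on the exponent of P_2 is the cross-price elasticity.
ε = -0.80. Negative, so coffee and coffee creamer are complements.

-0.80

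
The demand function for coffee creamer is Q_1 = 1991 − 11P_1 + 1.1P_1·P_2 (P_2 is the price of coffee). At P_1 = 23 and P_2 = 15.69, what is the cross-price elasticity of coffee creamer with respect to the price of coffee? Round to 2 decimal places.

0.19

At P_1 = 23 and P_2 = 15.69: Q_1 = 2134.957.
∂Q_1/∂P_2 = 1.1P_1 = 1.1(23) = 25.3000.
ε = (∂Q_1/∂P_2)(P_2/Q_1) = 25.3000 × (15.69/2134.957) ≈ 0.19.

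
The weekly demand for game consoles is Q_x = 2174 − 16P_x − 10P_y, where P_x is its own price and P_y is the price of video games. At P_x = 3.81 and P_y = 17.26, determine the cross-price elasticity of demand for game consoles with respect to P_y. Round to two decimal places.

-0.09

At P_x = 3.81 and P_y = 17.26: Q_x = 1940.44.
∂Q_x/∂P_y = -10.
ε = (∂Q_x/∂P_y)(P_y/Q_x) = -10 × (17.26/1940.44) ≈ -0.09.
Since ε < 0, game consoles and video games are complements.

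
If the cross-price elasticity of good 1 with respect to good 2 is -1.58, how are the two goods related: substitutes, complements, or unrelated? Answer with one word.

complements

ε = -1.58 < 0, so a higher price of good 2 lowers demand for good 1: complements.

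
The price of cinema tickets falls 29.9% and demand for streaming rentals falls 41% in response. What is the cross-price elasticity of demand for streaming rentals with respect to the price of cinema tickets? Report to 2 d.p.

1.37

ε = (%ΔQ of streaming rentals) / (%ΔP of cinema tickets) = (-41%) / (-29.9%) ≈ 1.37.
Positive cross-price elasticity: substitutes.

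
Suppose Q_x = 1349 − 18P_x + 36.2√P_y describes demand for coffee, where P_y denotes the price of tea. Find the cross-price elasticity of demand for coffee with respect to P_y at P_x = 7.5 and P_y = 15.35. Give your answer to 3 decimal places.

At P_x = 7.5 and P_y = 15.35: Q_x = 1355.828.
∂Q_x/∂P_y = 36.2/(2√P_y) = 36.2/(2√15.35) = 4.6198.
ε = (∂Q_x/∂P_y)(P_y/Q_x) = 4.6198 × (15.35/1355.828) ≈ 0.052.

0.052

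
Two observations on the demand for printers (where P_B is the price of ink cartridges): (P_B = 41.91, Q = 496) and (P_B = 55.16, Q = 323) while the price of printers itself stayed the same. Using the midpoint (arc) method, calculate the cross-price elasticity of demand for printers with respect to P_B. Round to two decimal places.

-1.55

ΔQ_A = 323 − 496 = -173; ΔP_B = 55.16 − 41.91 = 13.25.
Midpoints: Q̄_A = 409.5, P̄_B = 48.53.
ε = (ΔQ_A/Q̄_A)/(ΔP_B/P̄_B) = (-173/409.5)/(13.25/48.53) ≈ -1.55.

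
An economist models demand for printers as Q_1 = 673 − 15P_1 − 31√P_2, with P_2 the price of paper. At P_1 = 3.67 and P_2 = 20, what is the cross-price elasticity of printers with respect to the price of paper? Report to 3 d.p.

-0.145

At P_1 = 3.67 and P_2 = 20: Q_1 = 479.314.
∂Q_1/∂P_2 = -31/(2√P_2) = -31/(2√20) = -3.4659.
ε = (∂Q_1/∂P_2)(P_2/Q_1) = -3.4659 × (20/479.314) ≈ -0.145.
ε < 0: complements.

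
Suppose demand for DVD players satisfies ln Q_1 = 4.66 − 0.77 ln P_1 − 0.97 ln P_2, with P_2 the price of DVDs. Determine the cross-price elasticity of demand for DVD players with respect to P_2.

-0.97

In a log-linear (constant-elasticity) demand function, the coefficient on ln P_2 is the cross-price elasticity.
ε = -0.97. Negative, so DVD players and DVDs are complements.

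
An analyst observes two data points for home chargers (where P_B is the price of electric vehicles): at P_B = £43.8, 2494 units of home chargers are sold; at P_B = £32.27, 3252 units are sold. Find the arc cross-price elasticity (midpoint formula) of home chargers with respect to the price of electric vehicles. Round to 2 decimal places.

-0.87

ΔQ_A = 3252 − 2494 = 758; ΔP_B = 32.27 − 43.8 = -11.53.
Midpoints: Q̄_A = 2873.0, P̄_B = 38.03.
ε = (ΔQ_A/Q̄_A)/(ΔP_B/P̄_B) = (758/2873.0)/(-11.53/38.03) ≈ -0.87.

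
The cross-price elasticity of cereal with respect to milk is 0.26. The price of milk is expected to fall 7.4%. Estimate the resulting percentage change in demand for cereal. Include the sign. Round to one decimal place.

%ΔQ ≈ ε × %ΔP of milk = 0.26 × (-7.4%) = -1.9%.

-1.9%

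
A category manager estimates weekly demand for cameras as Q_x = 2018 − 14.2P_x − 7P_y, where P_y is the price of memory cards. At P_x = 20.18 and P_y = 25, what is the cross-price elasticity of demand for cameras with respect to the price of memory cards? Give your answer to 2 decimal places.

-0.11

At P_x = 20.18 and P_y = 25: Q_x = 1556.444.
∂Q_x/∂P_y = -7.
ε = (∂Q_x/∂P_y)(P_y/Q_x) = -7 × (25/1556.444) ≈ -0.11.
Since ε < 0, cameras and memory cards are complements.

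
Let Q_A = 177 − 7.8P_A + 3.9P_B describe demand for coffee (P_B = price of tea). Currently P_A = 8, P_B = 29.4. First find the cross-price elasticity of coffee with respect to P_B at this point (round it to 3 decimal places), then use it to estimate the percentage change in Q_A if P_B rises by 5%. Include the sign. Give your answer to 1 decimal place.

2.5%

At P_A = 8, P_B = 29.4: Q_A = 229.26.
∂Q_A/∂P_B = 3.9.
ε = (∂Q_A/∂P_B)(P_B/Q_A) = 3.9000 × 29.4/229.26 ≈ 0.500.
%ΔQ_A ≈ ε × %ΔP_B = 0.500 × (5%) = 2.5%.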